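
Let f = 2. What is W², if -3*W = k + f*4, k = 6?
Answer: 196/9 ≈ 21.778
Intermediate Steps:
W = -14/3 (W = -(6 + 2*4)/3 = -(6 + 8)/3 = -⅓*14 = -14/3 ≈ -4.6667)
W² = (-14/3)² = 196/9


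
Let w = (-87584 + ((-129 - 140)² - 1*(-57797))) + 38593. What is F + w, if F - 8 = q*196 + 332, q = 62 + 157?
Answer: 124431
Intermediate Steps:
q = 219
w = 81167 (w = (-87584 + ((-269)² + 57797)) + 38593 = (-87584 + (72361 + 57797)) + 38593 = (-87584 + 130158) + 38593 = 42574 + 38593 = 81167)
F = 43264 (F = 8 + (219*196 + 332) = 8 + (42924 + 332) = 8 + 43256 = 43264)
F + w = 43264 + 81167 = 124431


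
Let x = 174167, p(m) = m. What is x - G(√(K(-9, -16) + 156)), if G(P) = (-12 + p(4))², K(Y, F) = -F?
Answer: 174103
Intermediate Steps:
G(P) = 64 (G(P) = (-12 + 4)² = (-8)² = 64)
x - G(√(K(-9, -16) + 156)) = 174167 - 1*64 = 174167 - 64 = 174103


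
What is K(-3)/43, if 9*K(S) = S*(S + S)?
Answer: 2/43 ≈ 0.046512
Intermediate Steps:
K(S) = 2*S**2/9 (K(S) = (S*(S + S))/9 = (S*(2*S))/9 = (2*S**2)/9 = 2*S**2/9)
K(-3)/43 = ((2/9)*(-3)**2)/43 = ((2/9)*9)*(1/43) = 2*(1/43) = 2/43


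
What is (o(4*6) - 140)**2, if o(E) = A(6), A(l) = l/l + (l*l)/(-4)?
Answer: 21904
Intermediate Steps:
A(l) = 1 - l**2/4 (A(l) = 1 + l**2*(-1/4) = 1 - l**2/4)
o(E) = -8 (o(E) = 1 - 1/4*6**2 = 1 - 1/4*36 = 1 - 9 = -8)
(o(4*6) - 140)**2 = (-8 - 140)**2 = (-148)**2 = 21904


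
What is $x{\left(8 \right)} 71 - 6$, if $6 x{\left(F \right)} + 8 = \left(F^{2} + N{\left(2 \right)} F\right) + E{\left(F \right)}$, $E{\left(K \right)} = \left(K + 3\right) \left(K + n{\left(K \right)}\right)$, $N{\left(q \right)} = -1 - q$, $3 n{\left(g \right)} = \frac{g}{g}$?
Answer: $\frac{26233}{18} \approx 1457.4$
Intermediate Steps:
$n{\left(g \right)} = \frac{1}{3}$ ($n{\left(g \right)} = \frac{g \frac{1}{g}}{3} = \frac{1}{3} \cdot 1 = \frac{1}{3}$)
$E{\left(K \right)} = \left(3 + K\right) \left(\frac{1}{3} + K\right)$ ($E{\left(K \right)} = \left(K + 3\right) \left(K + \frac{1}{3}\right) = \left(3 + K\right) \left(\frac{1}{3} + K\right)$)
$x{\left(F \right)} = - \frac{7}{6} + \frac{F^{2}}{3} + \frac{F}{18}$ ($x{\left(F \right)} = - \frac{4}{3} + \frac{\left(F^{2} + \left(-1 - 2\right) F\right) + \left(1 + F^{2} + \frac{10 F}{3}\right)}{6} = - \frac{4}{3} + \frac{\left(F^{2} - 3 F\right) + \left(1 + F^{2} + \frac{10 F}{3}\right)}{6} = - \frac{4}{3} + \frac{1 + 2 F^{2} + \frac{F}{3}}{6} = - \frac{4}{3} + \left(\frac{1}{6} + \frac{F^{2}}{3} + \frac{F}{18}\right) = - \frac{7}{6} + \frac{F^{2}}{3} + \frac{F}{18}$)
$x{\left(8 \right)} 71 - 6 = \left(- \frac{7}{6} + \frac{8^{2}}{3} + \frac{1}{18} \cdot 8\right) 71 - 6 = \left(- \frac{7}{6} + \frac{1}{3} \cdot 64 + \frac{4}{9}\right) 71 - 6 = \left(- \frac{7}{6} + \frac{64}{3} + \frac{4}{9}\right) 71 - 6 = \frac{371}{18} \cdot 71 - 6 = \frac{26341}{18} - 6 = \frac{26233}{18}$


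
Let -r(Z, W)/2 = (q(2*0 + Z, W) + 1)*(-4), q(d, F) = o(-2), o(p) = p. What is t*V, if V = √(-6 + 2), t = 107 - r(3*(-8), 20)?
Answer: 230*I ≈ 230.0*I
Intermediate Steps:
q(d, F) = -2
r(Z, W) = -8 (r(Z, W) = -2*(-2 + 1)*(-4) = -(-2)*(-4) = -2*4 = -8)
t = 115 (t = 107 - 1*(-8) = 107 + 8 = 115)
V = 2*I (V = √(-4) = 2*I ≈ 2.0*I)
t*V = 115*(2*I) = 230*I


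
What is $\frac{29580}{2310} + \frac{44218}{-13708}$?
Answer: $\frac{5055651}{527758} \approx 9.5795$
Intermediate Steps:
$\frac{29580}{2310} + \frac{44218}{-13708} = 29580 \cdot \frac{1}{2310} + 44218 \left(- \frac{1}{13708}\right) = \frac{986}{77} - \frac{22109}{6854} = \frac{5055651}{527758}$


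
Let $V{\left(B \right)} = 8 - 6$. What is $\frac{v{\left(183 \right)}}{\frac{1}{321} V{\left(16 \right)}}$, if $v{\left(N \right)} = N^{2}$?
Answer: $\frac{10749969}{2} \approx 5.375 \cdot 10^{6}$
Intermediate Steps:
$V{\left(B \right)} = 2$ ($V{\left(B \right)} = 8 - 6 = 2$)
$\frac{v{\left(183 \right)}}{\frac{1}{321} V{\left(16 \right)}} = \frac{183^{2}}{\frac{1}{321} \cdot 2} = \frac{33489}{\frac{1}{321} \cdot 2} = \frac{33489}{\frac{2}{321}} = 33489 \cdot \frac{321}{2} = \frac{10749969}{2}$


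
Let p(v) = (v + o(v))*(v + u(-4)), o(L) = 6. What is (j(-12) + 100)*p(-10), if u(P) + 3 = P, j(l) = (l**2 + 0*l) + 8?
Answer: 17136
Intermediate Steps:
j(l) = 8 + l**2 (j(l) = (l**2 + 0) + 8 = l**2 + 8 = 8 + l**2)
u(P) = -3 + P
p(v) = (-7 + v)*(6 + v) (p(v) = (v + 6)*(v + (-3 - 4)) = (6 + v)*(v - 7) = (6 + v)*(-7 + v) = (-7 + v)*(6 + v))
(j(-12) + 100)*p(-10) = ((8 + (-12)**2) + 100)*(-42 + (-10)**2 - 1*(-10)) = ((8 + 144) + 100)*(-42 + 100 + 10) = (152 + 100)*68 = 252*68 = 17136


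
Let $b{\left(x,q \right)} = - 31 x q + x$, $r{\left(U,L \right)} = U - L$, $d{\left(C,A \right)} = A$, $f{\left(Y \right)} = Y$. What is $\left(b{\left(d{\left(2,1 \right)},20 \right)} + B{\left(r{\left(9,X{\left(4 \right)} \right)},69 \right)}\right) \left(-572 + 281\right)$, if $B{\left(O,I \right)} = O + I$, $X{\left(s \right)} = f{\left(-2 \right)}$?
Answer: $156849$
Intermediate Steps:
$X{\left(s \right)} = -2$
$B{\left(O,I \right)} = I + O$
$b{\left(x,q \right)} = x - 31 q x$ ($b{\left(x,q \right)} = - 31 q x + x = x - 31 q x$)
$\left(b{\left(d{\left(2,1 \right)},20 \right)} + B{\left(r{\left(9,X{\left(4 \right)} \right)},69 \right)}\right) \left(-572 + 281\right) = \left(1 \left(1 - 620\right) + \left(69 + \left(9 - -2\right)\right)\right) \left(-572 + 281\right) = \left(1 \left(1 - 620\right) + \left(69 + \left(9 + 2\right)\right)\right) \left(-291\right) = \left(1 \left(-619\right) + \left(69 + 11\right)\right) \left(-291\right) = \left(-619 + 80\right) \left(-291\right) = \left(-539\right) \left(-291\right) = 156849$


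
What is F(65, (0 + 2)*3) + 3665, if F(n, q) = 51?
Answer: 3716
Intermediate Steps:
F(65, (0 + 2)*3) + 3665 = 51 + 3665 = 3716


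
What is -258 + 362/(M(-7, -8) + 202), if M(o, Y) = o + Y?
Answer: -47884/187 ≈ -256.06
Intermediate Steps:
M(o, Y) = Y + o
-258 + 362/(M(-7, -8) + 202) = -258 + 362/((-8 - 7) + 202) = -258 + 362/(-15 + 202) = -258 + 362/187 = -47884/187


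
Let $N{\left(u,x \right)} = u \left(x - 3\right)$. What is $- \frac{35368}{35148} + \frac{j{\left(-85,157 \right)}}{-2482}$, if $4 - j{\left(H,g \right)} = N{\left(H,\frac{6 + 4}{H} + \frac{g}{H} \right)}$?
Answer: $- \frac{9136439}{10904667} \approx -0.83785$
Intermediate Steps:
$N{\left(u,x \right)} = u \left(-3 + x\right)$
$j{\left(H,g \right)} = 4 - H \left(-3 + \frac{10}{H} + \frac{g}{H}\right)$ ($j{\left(H,g \right)} = 4 - H \left(-3 + \left(\frac{6 + 4}{H} + \frac{g}{H}\right)\right) = 4 - H \left(-3 + \left(\frac{10}{H} + \frac{g}{H}\right)\right) = 4 - H \left(-3 + \frac{10}{H} + \frac{g}{H}\right)$)
$- \frac{35368}{35148} + \frac{j{\left(-85,157 \right)}}{-2482} = - \frac{35368}{35148} + \frac{-6 - 157 + 3 \left(-85\right)}{-2482} = \left(-35368\right) \frac{1}{35148} + \left(-6 - 157 - 255\right) \left(- \frac{1}{2482}\right) = - \frac{8842}{8787} - - \frac{209}{1241} = - \frac{8842}{8787} + \frac{209}{1241} = - \frac{9136439}{10904667}$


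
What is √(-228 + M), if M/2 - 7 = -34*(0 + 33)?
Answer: I*√2458 ≈ 49.578*I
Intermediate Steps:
M = -2230 (M = 14 + 2*(-34*(0 + 33)) = 14 + 2*(-34*33) = 14 + 2*(-1122) = 14 - 2244 = -2230)
√(-228 + M) = √(-228 - 2230) = √(-2458) = I*√2458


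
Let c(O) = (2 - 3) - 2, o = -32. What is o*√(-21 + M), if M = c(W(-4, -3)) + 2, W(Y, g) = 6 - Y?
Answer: -32*I*√22 ≈ -150.09*I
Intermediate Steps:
c(O) = -3 (c(O) = -1 - 2 = -3)
M = -1 (M = -3 + 2 = -1)
o*√(-21 + M) = -32*√(-21 - 1) = -32*I*√22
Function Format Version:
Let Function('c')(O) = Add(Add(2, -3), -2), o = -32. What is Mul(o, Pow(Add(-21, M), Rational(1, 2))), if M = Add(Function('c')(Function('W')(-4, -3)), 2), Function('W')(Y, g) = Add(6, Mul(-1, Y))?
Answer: Mul(-32, I, Pow(22, Rational(1, 2))) ≈ Mul(-150.09, I)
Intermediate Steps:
Function('c')(O) = -3 (Function('c')(O) = Add(-1, -2) = -3)
M = -1 (M = Add(-3, 2) = -1)
Mul(o, Pow(Add(-21, M), Rational(1, 2))) = Mul(-32, Pow(Add(-21, -1), Rational(1, 2))) = Mul(-32, Pow(-22, Rational(1, 2))) = Mul(-32, Mul(I, Pow(22, Rational(1, 2)))) = Mul(-32, I, Pow(22, Rational(1, 2)))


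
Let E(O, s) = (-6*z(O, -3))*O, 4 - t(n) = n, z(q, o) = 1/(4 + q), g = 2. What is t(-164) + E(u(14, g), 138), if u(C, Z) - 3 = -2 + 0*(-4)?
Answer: 834/5 ≈ 166.80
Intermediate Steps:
u(C, Z) = 1 (u(C, Z) = 3 + (-2 + 0*(-4)) = 3 + (-2 + 0) = 3 - 2 = 1)
t(n) = 4 - n
E(O, s) = -6*O/(4 + O) (E(O, s) = (-6/(4 + O))*O = -6*O/(4 + O))
t(-164) + E(u(14, g), 138) = (4 - 1*(-164)) - 6*1/(4 + 1) = (4 + 164) - 6*1/5 = 168 - 6*1*1/5 = 168 - 6/5 = 834/5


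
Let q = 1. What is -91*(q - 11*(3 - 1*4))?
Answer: -1092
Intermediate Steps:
-91*(q - 11*(3 - 1*4)) = -91*(1 - 11*(3 - 1*4)) = -91*(1 - 11*(3 - 4)) = -91*(1 - 11*(-1)) = -91*(1 + 11) = -91*12 = -1092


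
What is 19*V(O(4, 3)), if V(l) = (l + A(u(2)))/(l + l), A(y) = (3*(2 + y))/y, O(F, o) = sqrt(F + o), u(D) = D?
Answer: 19/2 + 57*sqrt(7)/7 ≈ 31.044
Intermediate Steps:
A(y) = (6 + 3*y)/y
V(l) = (6 + l)/(2*l) (V(l) = (l + (3 + 6/2))/(l + l) = (l + (3 + 6*(1/2)))/((2*l)) = (l + (3 + 3))*(1/(2*l)) = (l + 6)*(1/(2*l)) = (6 + l)*(1/(2*l)) = (6 + l)/(2*l))
19*V(O(4, 3)) = 19*((6 + sqrt(4 + 3))/(2*(sqrt(4 + 3)))) = 19*((6 + sqrt(7))/(2*(sqrt(7)))) = 19*((sqrt(7)/7)*(6 + sqrt(7))/2) = 19*(sqrt(7)*(6 + sqrt(7))/14) = 19*sqrt(7)*(6 + sqrt(7))/14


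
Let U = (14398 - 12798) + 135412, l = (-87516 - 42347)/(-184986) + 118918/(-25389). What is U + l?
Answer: 71497018571023/521845506 ≈ 1.3701e+5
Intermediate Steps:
l = -2077897049/521845506 (l = -129863*(-1/184986) + 118918*(-1/25389) = 129863/184986 - 118918/25389 = -2077897049/521845506 ≈ -3.9818)
U = 137012 (U = 1600 + 135412 = 137012)
U + l = 137012 - 2077897049/521845506 = 71497018571023/521845506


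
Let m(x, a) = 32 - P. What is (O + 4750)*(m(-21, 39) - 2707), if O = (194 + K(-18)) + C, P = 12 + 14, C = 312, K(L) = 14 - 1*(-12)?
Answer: -14266682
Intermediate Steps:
K(L) = 26 (K(L) = 14 + 12 = 26)
P = 26
m(x, a) = 6 (m(x, a) = 32 - 1*26 = 32 - 26 = 6)
O = 532 (O = (194 + 26) + 312 = 220 + 312 = 532)
(O + 4750)*(m(-21, 39) - 2707) = (532 + 4750)*(6 - 2707) = 5282*(-2701) = -14266682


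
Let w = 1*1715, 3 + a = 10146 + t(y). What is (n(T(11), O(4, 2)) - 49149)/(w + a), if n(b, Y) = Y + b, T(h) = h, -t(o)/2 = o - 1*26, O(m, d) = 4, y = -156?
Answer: -8189/2037 ≈ -4.0201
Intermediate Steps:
t(o) = 52 - 2*o (t(o) = -2*(o - 1*26) = -2*(o - 26) = -2*(-26 + o) = 52 - 2*o)
a = 10507 (a = -3 + (10146 + (52 - 2*(-156))) = -3 + (10146 + (52 + 312)) = -3 + (10146 + 364) = -3 + 10510 = 10507)
w = 1715
(n(T(11), O(4, 2)) - 49149)/(w + a) = ((4 + 11) - 49149)/(1715 + 10507) = (15 - 49149)/12222 = -49134*1/12222 = -8189/2037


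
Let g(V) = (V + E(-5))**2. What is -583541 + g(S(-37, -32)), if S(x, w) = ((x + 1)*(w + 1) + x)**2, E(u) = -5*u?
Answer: 1355514735215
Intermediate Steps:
S(x, w) = (x + (1 + w)*(1 + x))**2 (S(x, w) = ((1 + x)*(1 + w) + x)**2 = ((1 + w)*(1 + x) + x)**2 = (x + (1 + w)*(1 + x))**2)
g(V) = (25 + V)**2 (g(V) = (V - 5*(-5))**2 = (V + 25)**2 = (25 + V)**2)
-583541 + g(S(-37, -32)) = -583541 + (25 + (1 - 32 + 2*(-37) - 32*(-37))**2)**2 = -583541 + (25 + (1 - 32 - 74 + 1184)**2)**2 = -583541 + (25 + 1079**2)**2 = -583541 + (25 + 1164241)**2 = -583541 + 1164266**2 = -583541 + 1355515318756 = 1355514735215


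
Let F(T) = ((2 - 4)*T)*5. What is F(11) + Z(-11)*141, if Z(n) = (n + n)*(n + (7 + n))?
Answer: 46420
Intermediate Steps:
F(T) = -10*T (F(T) = -2*T*5 = -10*T)
Z(n) = 2*n*(7 + 2*n) (Z(n) = (2*n)*(7 + 2*n) = 2*n*(7 + 2*n))
F(11) + Z(-11)*141 = -10*11 + (2*(-11)*(7 + 2*(-11)))*141 = -110 + (2*(-11)*(7 - 22))*141 = -110 + (2*(-11)*(-15))*141 = -110 + 330*141 = -110 + 46530 = 46420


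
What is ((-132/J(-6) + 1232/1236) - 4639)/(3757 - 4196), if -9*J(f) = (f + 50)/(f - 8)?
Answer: 1549945/135651 ≈ 11.426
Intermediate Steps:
J(f) = -(50 + f)/(9*(-8 + f)) (J(f) = -(f + 50)/(9*(f - 8)) = -(50 + f)/(9*(-8 + f)))
((-132/J(-6) + 1232/1236) - 4639)/(3757 - 4196) = ((-132*9*(-8 - 6)/(-50 - 1*(-6)) + 1232/1236) - 4639)/(3757 - 4196) = ((-132*(-126/(-50 + 6)) + 1232*(1/1236)) - 4639)/(-439) = ((-132/((⅑)*(-1/14)*(-44)) + 308/309) - 4639)*(-1/439) = ((-132/22/63 + 308/309) - 4639)*(-1/439) = ((-132*63/22 + 308/309) - 4639)*(-1/439) = ((-378 + 308/309) - 4639)*(-1/439) = (-116494/309 - 4639)*(-1/439) = -1549945/309*(-1/439) = 1549945/135651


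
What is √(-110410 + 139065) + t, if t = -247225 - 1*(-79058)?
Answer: -168167 + √28655 ≈ -1.6800e+5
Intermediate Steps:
t = -168167 (t = -247225 + 79058 = -168167)
√(-110410 + 139065) + t = √(-110410 + 139065) - 168167 = √28655 - 168167 = -168167 + √28655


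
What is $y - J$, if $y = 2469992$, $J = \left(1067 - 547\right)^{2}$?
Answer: $2199592$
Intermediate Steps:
$J = 270400$ ($J = 520^{2} = 270400$)
$y - J = 2469992 - 270400 = 2199592$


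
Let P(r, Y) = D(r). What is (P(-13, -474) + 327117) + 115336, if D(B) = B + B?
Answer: 442427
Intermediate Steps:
D(B) = 2*B
P(r, Y) = 2*r
(P(-13, -474) + 327117) + 115336 = (2*(-13) + 327117) + 115336 = (-26 + 327117) + 115336 = 327091 + 115336 = 442427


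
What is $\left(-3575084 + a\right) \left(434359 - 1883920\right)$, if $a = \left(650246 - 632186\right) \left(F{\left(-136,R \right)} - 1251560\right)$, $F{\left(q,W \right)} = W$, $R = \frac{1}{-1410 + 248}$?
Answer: $\frac{2719898483887534782}{83} \approx 3.277 \cdot 10^{16}$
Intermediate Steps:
$R = - \frac{1}{1162}$ ($R = \frac{1}{-1162} = - \frac{1}{1162} \approx -0.00086058$)
$a = - \frac{1876063410090}{83}$ ($a = \left(650246 - 632186\right) \left(- \frac{1}{1162} - 1251560\right) = 18060 \left(- \frac{1454312721}{1162}\right) = - \frac{1876063410090}{83} \approx -2.2603 \cdot 10^{10}$)
$\left(-3575084 + a\right) \left(434359 - 1883920\right) = \left(-3575084 - \frac{1876063410090}{83}\right) \left(434359 - 1883920\right) = \left(- \frac{1876360142062}{83}\right) \left(-1449561\right) = \frac{2719898483887534782}{83}$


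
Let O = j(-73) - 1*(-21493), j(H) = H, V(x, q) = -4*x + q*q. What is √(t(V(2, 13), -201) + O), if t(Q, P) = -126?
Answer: 39*√14 ≈ 145.92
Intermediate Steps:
V(x, q) = q² - 4*x (V(x, q) = -4*x + q² = q² - 4*x)
O = 21420 (O = -73 - 1*(-21493) = -73 + 21493 = 21420)
√(t(V(2, 13), -201) + O) = √(-126 + 21420) = √21294 = 39*√14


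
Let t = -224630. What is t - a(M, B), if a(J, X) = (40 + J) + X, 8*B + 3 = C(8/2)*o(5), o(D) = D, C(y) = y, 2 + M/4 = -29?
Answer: -1796385/8 ≈ -2.2455e+5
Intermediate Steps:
M = -124 (M = -8 + 4*(-29) = -8 - 116 = -124)
B = 17/8 (B = -3/8 + ((8/2)*5)/8 = -3/8 + ((8*(½))*5)/8 = -3/8 + (4*5)/8 = -3/8 + (⅛)*20 = -3/8 + 5/2 = 17/8 ≈ 2.1250)
a(J, X) = 40 + J + X
t - a(M, B) = -224630 - (40 - 124 + 17/8) = -224630 - 1*(-655/8) = -224630 + 655/8 = -1796385/8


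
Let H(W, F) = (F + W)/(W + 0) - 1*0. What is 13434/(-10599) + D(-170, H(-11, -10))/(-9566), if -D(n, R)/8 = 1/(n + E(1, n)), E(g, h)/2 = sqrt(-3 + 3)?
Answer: -1820560356/1436358815 ≈ -1.2675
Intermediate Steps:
E(g, h) = 0 (E(g, h) = 2*sqrt(-3 + 3) = 2*sqrt(0) = 2*0 = 0)
H(W, F) = (F + W)/W (H(W, F) = (F + W)/W + 0 = (F + W)/W)
D(n, R) = -8/n (D(n, R) = -8/(n + 0) = -8/n)
13434/(-10599) + D(-170, H(-11, -10))/(-9566) = 13434/(-10599) - 8/(-170)/(-9566) = 13434*(-1/10599) - 8*(-1/170)*(-1/9566) = -4478/3533 + (4/85)*(-1/9566) = -4478/3533 - 2/406555 = -1820560356/1436358815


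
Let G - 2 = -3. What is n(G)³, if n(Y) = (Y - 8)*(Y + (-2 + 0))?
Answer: 19683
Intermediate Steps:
G = -1 (G = 2 - 3 = -1)
n(Y) = (-8 + Y)*(-2 + Y) (n(Y) = (-8 + Y)*(Y - 2) = (-8 + Y)*(-2 + Y))
n(G)³ = (16 + (-1)² - 10*(-1))³ = (16 + 1 + 10)³ = 27³ = 19683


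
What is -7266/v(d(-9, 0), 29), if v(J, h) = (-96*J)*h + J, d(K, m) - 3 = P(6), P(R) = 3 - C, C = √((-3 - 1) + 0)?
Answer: 10899/27830 + 3633*I/27830 ≈ 0.39163 + 0.13054*I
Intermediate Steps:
C = 2*I (C = √(-4 + 0) = √(-4) = 2*I ≈ 2.0*I)
P(R) = 3 - 2*I
d(K, m) = 6 - 2*I (d(K, m) = 3 + (3 - 2*I) = 6 - 2*I)
v(J, h) = J - 96*J*h (v(J, h) = -96*J*h + J = J - 96*J*h)
-7266/v(d(-9, 0), 29) = -7266*(6 + 2*I)/(40*(1 - 96*29)) = -7266*(6 + 2*I)/(40*(1 - 2784)) = -(-10899/27830 - 3633*I/27830) = -7266*(-16698 - 5566*I)/309803560 = -3633*(-16698 - 5566*I)/154901780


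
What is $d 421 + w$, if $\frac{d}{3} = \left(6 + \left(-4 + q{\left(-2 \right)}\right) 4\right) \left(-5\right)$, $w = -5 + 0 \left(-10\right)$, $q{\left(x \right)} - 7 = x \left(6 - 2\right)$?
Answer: $88405$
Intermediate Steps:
$q{\left(x \right)} = 7 + 4 x$ ($q{\left(x \right)} = 7 + x \left(6 - 2\right) = 7 + x 4 = 7 + 4 x$)
$w = -5$ ($w = -5 + 0 = -5$)
$d = 210$ ($d = 3 \left(6 + \left(-4 + \left(7 + 4 \left(-2\right)\right)\right) 4\right) \left(-5\right) = 3 \left(6 + \left(-4 + \left(7 - 8\right)\right) 4\right) \left(-5\right) = 3 \left(6 + \left(-4 - 1\right) 4\right) \left(-5\right) = 3 \left(6 - 20\right) \left(-5\right) = 3 \left(\left(-14\right) \left(-5\right)\right) = 3 \cdot 70 = 210$)
$d 421 + w = 210 \cdot 421 - 5 = 88410 - 5 = 88405$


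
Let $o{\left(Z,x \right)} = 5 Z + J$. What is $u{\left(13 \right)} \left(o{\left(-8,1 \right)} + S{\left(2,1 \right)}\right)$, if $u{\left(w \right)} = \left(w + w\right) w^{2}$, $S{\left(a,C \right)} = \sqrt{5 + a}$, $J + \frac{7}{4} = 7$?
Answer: $- \frac{305383}{2} + 4394 \sqrt{7} \approx -1.4107 \cdot 10^{5}$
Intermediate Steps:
$J = \frac{21}{4}$ ($J = - \frac{7}{4} + 7 = \frac{21}{4} \approx 5.25$)
$u{\left(w \right)} = 2 w^{3}$ ($u{\left(w \right)} = 2 w w^{2} = 2 w^{3}$)
$o{\left(Z,x \right)} = \frac{21}{4} + 5 Z$ ($o{\left(Z,x \right)} = 5 Z + \frac{21}{4} = \frac{21}{4} + 5 Z$)
$u{\left(13 \right)} \left(o{\left(-8,1 \right)} + S{\left(2,1 \right)}\right) = 2 \cdot 13^{3} \left(\left(\frac{21}{4} + 5 \left(-8\right)\right) + \sqrt{5 + 2}\right) = 2 \cdot 2197 \left(\left(\frac{21}{4} - 40\right) + \sqrt{7}\right) = 4394 \left(- \frac{139}{4} + \sqrt{7}\right) = - \frac{305383}{2} + 4394 \sqrt{7}$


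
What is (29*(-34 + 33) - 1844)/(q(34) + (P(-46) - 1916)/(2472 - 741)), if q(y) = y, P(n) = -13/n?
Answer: -149139498/2619161 ≈ -56.942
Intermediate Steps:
(29*(-34 + 33) - 1844)/(q(34) + (P(-46) - 1916)/(2472 - 741)) = (29*(-34 + 33) - 1844)/(34 + (-13/(-46) - 1916)/(2472 - 741)) = (29*(-1) - 1844)/(34 + (-13*(-1/46) - 1916)/1731) = (-29 - 1844)/(34 + (13/46 - 1916)*(1/1731)) = -1873/(34 - 88123/46*1/1731) = -1873/(34 - 88123/79626) = -1873/2619161/79626 = -1873*79626/2619161 = -149139498/2619161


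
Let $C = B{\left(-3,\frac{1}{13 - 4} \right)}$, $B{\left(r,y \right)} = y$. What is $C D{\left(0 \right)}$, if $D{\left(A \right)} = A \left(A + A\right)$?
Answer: $0$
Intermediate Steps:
$D{\left(A \right)} = 2 A^{2}$ ($D{\left(A \right)} = A 2 A = 2 A^{2}$)
$C = \frac{1}{9}$ ($C = \frac{1}{13 - 4} = \frac{1}{9} \approx 0.11111$)
$C D{\left(0 \right)} = \frac{2 \cdot 0^{2}}{9} = \frac{2 \cdot 0}{9} = \frac{1}{9} \cdot 0 = 0$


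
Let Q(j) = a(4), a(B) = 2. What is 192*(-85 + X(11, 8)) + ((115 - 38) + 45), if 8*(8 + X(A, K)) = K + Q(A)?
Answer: -17494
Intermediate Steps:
Q(j) = 2
X(A, K) = -31/4 + K/8 (X(A, K) = -8 + (K + 2)/8 = -8 + (2 + K)/8 = -8 + (¼ + K/8) = -31/4 + K/8)
192*(-85 + X(11, 8)) + ((115 - 38) + 45) = 192*(-85 + (-31/4 + (⅛)*8)) + ((115 - 38) + 45) = 192*(-85 + (-31/4 + 1)) + (77 + 45) = 192*(-85 - 27/4) + 122 = 192*(-367/4) + 122 = -17616 + 122 = -17494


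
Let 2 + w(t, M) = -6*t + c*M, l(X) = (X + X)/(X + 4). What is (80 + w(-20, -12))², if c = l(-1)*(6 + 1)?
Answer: 64516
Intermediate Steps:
l(X) = 2*X/(4 + X) (l(X) = (2*X)/(4 + X) = 2*X/(4 + X))
c = -14/3 (c = (2*(-1)/(4 - 1))*(6 + 1) = (2*(-1)/3)*7 = (2*(-1)*(⅓))*7 = -⅔*7 = -14/3 ≈ -4.6667)
w(t, M) = -2 - 6*t - 14*M/3 (w(t, M) = -2 + (-6*t - 14*M/3) = -2 - 6*t - 14*M/3)
(80 + w(-20, -12))² = (80 + (-2 - 6*(-20) - 14/3*(-12)))² = (80 + (-2 + 120 + 56))² = (80 + 174)² = 254² = 64516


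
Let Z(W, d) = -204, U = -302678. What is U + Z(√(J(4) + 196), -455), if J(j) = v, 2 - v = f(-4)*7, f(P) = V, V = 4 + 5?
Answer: -302882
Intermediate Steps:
V = 9
f(P) = 9
v = -61 (v = 2 - 9*7 = 2 - 1*63 = 2 - 63 = -61)
J(j) = -61
U + Z(√(J(4) + 196), -455) = -302678 - 204 = -302882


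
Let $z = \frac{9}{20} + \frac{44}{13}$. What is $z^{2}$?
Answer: $\frac{994009}{67600} \approx 14.704$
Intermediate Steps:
$z = \frac{997}{260}$ ($z = 9 \cdot \frac{1}{20} + 44 \cdot \frac{1}{13} = \frac{9}{20} + \frac{44}{13} = \frac{997}{260} \approx 3.8346$)
$z^{2} = \left(\frac{997}{260}\right)^{2} = \frac{994009}{67600}$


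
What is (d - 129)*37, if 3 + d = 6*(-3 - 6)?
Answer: -6882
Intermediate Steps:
d = -57 (d = -3 + 6*(-3 - 6) = -3 + 6*(-9) = -3 - 54 = -57)
(d - 129)*37 = (-57 - 129)*37 = -186*37 = -6882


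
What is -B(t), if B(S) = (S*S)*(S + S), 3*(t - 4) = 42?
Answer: -11664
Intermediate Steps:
t = 18 (t = 4 + (1/3)*42 = 4 + 14 = 18)
B(S) = 2*S**3 (B(S) = S**2*(2*S) = 2*S**3)
-B(t) = -2*18**3 = -2*5832 = -1*11664 = -11664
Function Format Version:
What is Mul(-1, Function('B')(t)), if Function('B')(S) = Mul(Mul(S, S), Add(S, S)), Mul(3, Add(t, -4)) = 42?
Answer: -11664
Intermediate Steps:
t = 18 (t = Add(4, Mul(Rational(1, 3), 42)) = Add(4, 14) = 18)
Function('B')(S) = Mul(2, Pow(S, 3)) (Function('B')(S) = Mul(Pow(S, 2), Mul(2, S)) = Mul(2, Pow(S, 3)))
Mul(-1, Function('B')(t)) = Mul(-1, Mul(2, Pow(18, 3))) = Mul(-1, Mul(2, 5832)) = Mul(-1, 11664) = -11664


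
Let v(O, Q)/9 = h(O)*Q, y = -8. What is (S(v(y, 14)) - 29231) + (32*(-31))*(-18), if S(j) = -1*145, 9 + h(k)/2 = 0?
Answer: -11520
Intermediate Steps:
h(k) = -18 (h(k) = -18 + 2*0 = -18 + 0 = -18)
v(O, Q) = -162*Q (v(O, Q) = 9*(-18*Q) = -162*Q)
S(j) = -145
(S(v(y, 14)) - 29231) + (32*(-31))*(-18) = (-145 - 29231) + (32*(-31))*(-18) = -29376 - 992*(-18) = -29376 + 17856 = -11520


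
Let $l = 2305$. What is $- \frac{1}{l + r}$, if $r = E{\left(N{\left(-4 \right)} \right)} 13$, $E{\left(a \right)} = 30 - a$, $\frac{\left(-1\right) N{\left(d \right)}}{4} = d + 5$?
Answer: $- \frac{1}{2747} \approx -0.00036403$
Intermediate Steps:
$N{\left(d \right)} = -20 - 4 d$ ($N{\left(d \right)} = - 4 \left(d + 5\right) = - 4 \left(5 + d\right) = -20 - 4 d$)
$r = 442$ ($r = \left(30 - \left(-20 - -16\right)\right) 13 = \left(30 - \left(-20 + 16\right)\right) 13 = \left(30 - -4\right) 13 = \left(30 + 4\right) 13 = 34 \cdot 13 = 442$)
$- \frac{1}{l + r} = - \frac{1}{2305 + 442} = - \frac{1}{2747}$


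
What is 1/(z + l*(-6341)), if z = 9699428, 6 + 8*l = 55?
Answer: 8/77284715 ≈ 1.0351e-7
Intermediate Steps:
l = 49/8 (l = -¾ + (⅛)*55 = -¾ + 55/8 = 49/8 ≈ 6.1250)
1/(z + l*(-6341)) = 1/(9699428 + (49/8)*(-6341)) = 1/(9699428 - 310709/8) = 1/(77284715/8) = 8/77284715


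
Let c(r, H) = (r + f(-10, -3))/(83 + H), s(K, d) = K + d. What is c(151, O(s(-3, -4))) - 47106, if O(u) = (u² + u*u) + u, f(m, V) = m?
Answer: -2732101/58 ≈ -47105.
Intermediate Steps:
O(u) = u + 2*u² (O(u) = (u² + u²) + u = 2*u² + u = u + 2*u²)
c(r, H) = (-10 + r)/(83 + H) (c(r, H) = (r - 10)/(83 + H) = (-10 + r)/(83 + H))
c(151, O(s(-3, -4))) - 47106 = (-10 + 151)/(83 + (-3 - 4)*(1 + 2*(-3 - 4))) - 47106 = 141/(83 - 7*(1 + 2*(-7))) - 47106 = 141/(83 - 7*(1 - 14)) - 47106 = 141/(83 - 7*(-13)) - 47106 = 141/(83 + 91) - 47106 = 141/174 - 47106 = (1/174)*141 - 47106 = 47/58 - 47106 = -2732101/58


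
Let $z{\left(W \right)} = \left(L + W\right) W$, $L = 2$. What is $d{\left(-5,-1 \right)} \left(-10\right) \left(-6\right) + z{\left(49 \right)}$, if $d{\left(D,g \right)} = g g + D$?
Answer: $2259$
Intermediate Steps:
$d{\left(D,g \right)} = D + g^{2}$ ($d{\left(D,g \right)} = g^{2} + D = D + g^{2}$)
$z{\left(W \right)} = W \left(2 + W\right)$ ($z{\left(W \right)} = \left(2 + W\right) W = W \left(2 + W\right)$)
$d{\left(-5,-1 \right)} \left(-10\right) \left(-6\right) + z{\left(49 \right)} = \left(-5 + \left(-1\right)^{2}\right) \left(-10\right) \left(-6\right) + 49 \left(2 + 49\right) = \left(-5 + 1\right) \left(-10\right) \left(-6\right) + 49 \cdot 51 = \left(-4\right) \left(-10\right) \left(-6\right) + 2499 = 40 \left(-6\right) + 2499 = -240 + 2499 = 2259$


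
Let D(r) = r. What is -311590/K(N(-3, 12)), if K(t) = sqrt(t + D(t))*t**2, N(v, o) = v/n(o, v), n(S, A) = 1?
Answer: 155795*I*sqrt(6)/27 ≈ 14134.0*I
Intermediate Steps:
N(v, o) = v (N(v, o) = v/1 = v*1 = v)
K(t) = sqrt(2)*t**(5/2) (K(t) = sqrt(t + t)*t**2 = sqrt(2*t)*t**2 = (sqrt(2)*sqrt(t))*t**2 = sqrt(2)*t**(5/2))
-311590/K(N(-3, 12)) = -311590*(-I*sqrt(6)/54) = -(-155795)*I*sqrt(6)/27 = 155795*I*sqrt(6)/27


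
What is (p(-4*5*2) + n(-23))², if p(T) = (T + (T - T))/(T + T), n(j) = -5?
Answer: 81/4 ≈ 20.250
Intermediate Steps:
p(T) = ½ (p(T) = (T + 0)/((2*T)) = T*(1/(2*T)) = ½)
(p(-4*5*2) + n(-23))² = (½ - 5)² = (-9/2)² = 81/4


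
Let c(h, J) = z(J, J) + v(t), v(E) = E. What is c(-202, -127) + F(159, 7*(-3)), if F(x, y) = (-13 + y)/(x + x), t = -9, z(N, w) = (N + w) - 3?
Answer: -42311/159 ≈ -266.11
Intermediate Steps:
z(N, w) = -3 + N + w
c(h, J) = -12 + 2*J (c(h, J) = (-3 + J + J) - 9 = (-3 + 2*J) - 9 = -12 + 2*J)
F(x, y) = (-13 + y)/(2*x) (F(x, y) = (-13 + y)/((2*x)) = (-13 + y)*(1/(2*x)) = (-13 + y)/(2*x))
c(-202, -127) + F(159, 7*(-3)) = (-12 + 2*(-127)) + (1/2)*(-13 + 7*(-3))/159 = (-12 - 254) + (1/2)*(1/159)*(-13 - 21) = -266 + (1/2)*(1/159)*(-34) = -266 - 17/159 = -42311/159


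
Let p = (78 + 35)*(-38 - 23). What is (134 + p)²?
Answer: 45684081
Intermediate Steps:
p = -6893 (p = 113*(-61) = -6893)
(134 + p)² = (134 - 6893)² = (-6759)² = 45684081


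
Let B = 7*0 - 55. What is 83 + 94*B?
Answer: -5087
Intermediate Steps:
B = -55 (B = 0 - 55 = -55)
83 + 94*B = 83 + 94*(-55) = 83 - 5170 = -5087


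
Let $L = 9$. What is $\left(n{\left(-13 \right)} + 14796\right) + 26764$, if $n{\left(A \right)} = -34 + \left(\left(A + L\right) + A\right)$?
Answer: $41509$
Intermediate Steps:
$n{\left(A \right)} = -25 + 2 A$ ($n{\left(A \right)} = -34 + \left(\left(A + 9\right) + A\right) = -34 + \left(\left(9 + A\right) + A\right) = -34 + \left(9 + 2 A\right) = -25 + 2 A$)
$\left(n{\left(-13 \right)} + 14796\right) + 26764 = \left(\left(-25 + 2 \left(-13\right)\right) + 14796\right) + 26764 = \left(\left(-25 - 26\right) + 14796\right) + 26764 = \left(-51 + 14796\right) + 26764 = 14745 + 26764 = 41509$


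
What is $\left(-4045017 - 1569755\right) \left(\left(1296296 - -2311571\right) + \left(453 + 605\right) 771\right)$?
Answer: $-24837421197620$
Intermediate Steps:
$\left(-4045017 - 1569755\right) \left(\left(1296296 - -2311571\right) + \left(453 + 605\right) 771\right) = - 5614772 \left(\left(1296296 + 2311571\right) + 1058 \cdot 771\right) = - 5614772 \left(3607867 + 815718\right) = \left(-5614772\right) 4423585 = -24837421197620$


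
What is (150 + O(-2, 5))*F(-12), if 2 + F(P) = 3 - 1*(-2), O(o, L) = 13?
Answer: 489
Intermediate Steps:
F(P) = 3 (F(P) = -2 + (3 - 1*(-2)) = -2 + (3 + 2) = -2 + 5 = 3)
(150 + O(-2, 5))*F(-12) = (150 + 13)*3 = 163*3 = 489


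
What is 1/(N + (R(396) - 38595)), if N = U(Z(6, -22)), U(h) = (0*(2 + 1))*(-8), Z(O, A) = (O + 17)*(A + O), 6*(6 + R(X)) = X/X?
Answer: -6/231605 ≈ -2.5906e-5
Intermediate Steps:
R(X) = -35/6 (R(X) = -6 + (X/X)/6 = -6 + (⅙)*1 = -6 + ⅙ = -35/6)
Z(O, A) = (17 + O)*(A + O)
U(h) = 0 (U(h) = (0*3)*(-8) = 0*(-8) = 0)
N = 0
1/(N + (R(396) - 38595)) = 1/(0 + (-35/6 - 38595)) = 1/(0 - 231605/6) = 1/(-231605/6) = -6/231605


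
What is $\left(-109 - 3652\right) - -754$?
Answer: $-3007$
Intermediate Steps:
$\left(-109 - 3652\right) - -754 = \left(-109 - 3652\right) + \left(-17847 + 18601\right) = -3761 + 754 = -3007$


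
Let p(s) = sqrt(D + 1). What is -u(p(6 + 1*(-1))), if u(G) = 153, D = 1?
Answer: -153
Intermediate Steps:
p(s) = sqrt(2) (p(s) = sqrt(1 + 1) = sqrt(2))
-u(p(6 + 1*(-1))) = -1*153 = -153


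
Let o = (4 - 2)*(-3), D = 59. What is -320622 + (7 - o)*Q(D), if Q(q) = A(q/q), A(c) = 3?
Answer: -320583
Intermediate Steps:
o = -6 (o = 2*(-3) = -6)
Q(q) = 3
-320622 + (7 - o)*Q(D) = -320622 + (7 - 1*(-6))*3 = -320622 + (7 + 6)*3 = -320622 + 13*3 = -320622 + 39 = -320583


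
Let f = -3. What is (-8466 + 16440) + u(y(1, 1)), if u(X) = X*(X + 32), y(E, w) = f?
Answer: 7887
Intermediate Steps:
y(E, w) = -3
u(X) = X*(32 + X)
(-8466 + 16440) + u(y(1, 1)) = (-8466 + 16440) - 3*(32 - 3) = 7974 - 3*29 = 7974 - 87 = 7887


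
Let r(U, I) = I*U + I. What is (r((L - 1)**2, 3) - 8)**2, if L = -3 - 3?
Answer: 20164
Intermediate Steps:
L = -6
r(U, I) = I + I*U
(r((L - 1)**2, 3) - 8)**2 = (3*(1 + (-6 - 1)**2) - 8)**2 = (3*(1 + (-7)**2) - 8)**2 = (3*(1 + 49) - 8)**2 = (3*50 - 8)**2 = (150 - 8)**2 = 142**2 = 20164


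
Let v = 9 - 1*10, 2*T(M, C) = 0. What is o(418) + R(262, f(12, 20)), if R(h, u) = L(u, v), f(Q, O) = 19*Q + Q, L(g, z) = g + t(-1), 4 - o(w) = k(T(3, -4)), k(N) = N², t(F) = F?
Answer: 243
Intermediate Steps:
T(M, C) = 0 (T(M, C) = (½)*0 = 0)
o(w) = 4 (o(w) = 4 - 1*0² = 4 - 1*0 = 4 + 0 = 4)
v = -1 (v = 9 - 10 = -1)
L(g, z) = -1 + g (L(g, z) = g - 1 = -1 + g)
f(Q, O) = 20*Q
R(h, u) = -1 + u
o(418) + R(262, f(12, 20)) = 4 + (-1 + 20*12) = 4 + (-1 + 240) = 4 + 239 = 243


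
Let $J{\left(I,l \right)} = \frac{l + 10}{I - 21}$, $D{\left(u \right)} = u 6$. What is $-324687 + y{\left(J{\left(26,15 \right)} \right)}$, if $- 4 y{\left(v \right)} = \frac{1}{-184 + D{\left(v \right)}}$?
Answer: $- \frac{200007191}{616} \approx -3.2469 \cdot 10^{5}$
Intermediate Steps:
$D{\left(u \right)} = 6 u$
$J{\left(I,l \right)} = \frac{10 + l}{-21 + I}$
$y{\left(v \right)} = - \frac{1}{4 \left(-184 + 6 v\right)}$
$-324687 + y{\left(J{\left(26,15 \right)} \right)} = -324687 - \frac{1}{-736 + 24 \frac{10 + 15}{-21 + 26}} = -324687 - \frac{1}{-736 + 24 \cdot \frac{1}{5} \cdot 25} = -324687 - \frac{1}{-736 + 24 \cdot 5} = -324687 - \frac{1}{-736 + 120} = -324687 - \frac{1}{-616} = -324687 - - \frac{1}{616} = -324687 + \frac{1}{616} = - \frac{200007191}{616}$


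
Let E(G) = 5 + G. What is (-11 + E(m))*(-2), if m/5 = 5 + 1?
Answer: -48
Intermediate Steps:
m = 30 (m = 5*(5 + 1) = 5*6 = 30)
(-11 + E(m))*(-2) = (-11 + (5 + 30))*(-2) = (-11 + 35)*(-2) = 24*(-2) = -48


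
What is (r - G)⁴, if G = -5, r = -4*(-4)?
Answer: 194481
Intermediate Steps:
r = 16
(r - G)⁴ = (16 - 1*(-5))⁴ = (16 + 5)⁴ = 21⁴ = 194481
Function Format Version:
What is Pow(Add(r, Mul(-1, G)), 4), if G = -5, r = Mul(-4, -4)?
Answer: 194481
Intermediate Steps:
r = 16
Pow(Add(r, Mul(-1, G)), 4) = Pow(Add(16, Mul(-1, -5)), 4) = Pow(Add(16, 5), 4) = Pow(21, 4) = 194481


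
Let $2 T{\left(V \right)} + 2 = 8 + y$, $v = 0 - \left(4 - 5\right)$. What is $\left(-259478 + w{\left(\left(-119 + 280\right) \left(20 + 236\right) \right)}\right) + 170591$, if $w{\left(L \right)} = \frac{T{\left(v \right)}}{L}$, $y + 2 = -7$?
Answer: $- \frac{7327133187}{82432} \approx -88887.0$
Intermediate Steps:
$y = -9$ ($y = -2 - 7 = -9$)
$v = 1$ ($v = 0 - \left(4 - 5\right) = 0 - -1 = 0 + 1 = 1$)
$T{\left(V \right)} = - \frac{3}{2}$ ($T{\left(V \right)} = -1 + \frac{8 - 9}{2} = -1 + \frac{1}{2} \left(-1\right) = -1 - \frac{1}{2} = - \frac{3}{2}$)
$w{\left(L \right)} = - \frac{3}{2 L}$
$\left(-259478 + w{\left(\left(-119 + 280\right) \left(20 + 236\right) \right)}\right) + 170591 = \left(-259478 - \frac{3}{2 \left(-119 + 280\right) \left(20 + 236\right)}\right) + 170591 = \left(-259478 - \frac{3}{2 \cdot 161 \cdot 256}\right) + 170591 = \left(-259478 - \frac{3}{2 \cdot 41216}\right) + 170591 = \left(-259478 - \frac{3}{82432}\right) + 170591 = - \frac{21389290499}{82432} + 170591 = - \frac{7327133187}{82432}$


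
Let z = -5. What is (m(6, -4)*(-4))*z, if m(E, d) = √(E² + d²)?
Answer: 40*√13 ≈ 144.22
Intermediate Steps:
(m(6, -4)*(-4))*z = (√(6² + (-4)²)*(-4))*(-5) = (√(36 + 16)*(-4))*(-5) = (√52*(-4))*(-5) = ((2*√13)*(-4))*(-5) = -8*√13*(-5) = 40*√13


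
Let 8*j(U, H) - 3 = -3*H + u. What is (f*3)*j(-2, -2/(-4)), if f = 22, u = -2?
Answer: -33/8 ≈ -4.1250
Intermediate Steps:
j(U, H) = 1/8 - 3*H/8 (j(U, H) = 3/8 + (-3*H - 2)/8 = 3/8 + (-2 - 3*H)/8 = 3/8 + (-1/4 - 3*H/8) = 1/8 - 3*H/8)
(f*3)*j(-2, -2/(-4)) = (22*3)*(1/8 - (-3)/(4*(-4))) = 66*(1/8 - (-3)*(-1)/(4*4)) = 66*(1/8 - 3/8*1/2) = 66*(1/8 - 3/16) = 66*(-1/16) = -33/8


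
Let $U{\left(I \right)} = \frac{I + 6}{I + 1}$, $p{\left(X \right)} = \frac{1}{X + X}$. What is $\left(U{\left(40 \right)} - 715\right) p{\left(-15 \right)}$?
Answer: $\frac{29269}{1230} \approx 23.796$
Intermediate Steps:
$p{\left(X \right)} = \frac{1}{2 X}$
$U{\left(I \right)} = \frac{6 + I}{1 + I}$
$\left(U{\left(40 \right)} - 715\right) p{\left(-15 \right)} = \left(\frac{6 + 40}{1 + 40} - 715\right) \frac{1}{2 \left(-15\right)} = \left(\frac{1}{41} \cdot 46 - 715\right) \frac{1}{2} \left(- \frac{1}{15}\right) = \left(\frac{1}{41} \cdot 46 - 715\right) \left(- \frac{1}{30}\right) = \left(\frac{46}{41} - 715\right) \left(- \frac{1}{30}\right) = \left(- \frac{29269}{41}\right) \left(- \frac{1}{30}\right) = \frac{29269}{1230}$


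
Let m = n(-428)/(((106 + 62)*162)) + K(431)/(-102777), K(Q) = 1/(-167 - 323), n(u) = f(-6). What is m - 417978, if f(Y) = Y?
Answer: -2273365139224477/5438958840 ≈ -4.1798e+5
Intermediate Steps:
n(u) = -6
K(Q) = -1/490 (K(Q) = 1/(-490) = -1/490)
m = -1198957/5438958840 (m = -6*1/(162*(106 + 62)) - 1/490/(-102777) = -6/(168*162) - 1/490*(-1/102777) = -6/27216 + 1/50360730 = -6*1/27216 + 1/50360730 = -1/4536 + 1/50360730 = -1198957/5438958840 ≈ -0.00022044)
m - 417978 = -1198957/5438958840 - 417978 = -2273365139224477/5438958840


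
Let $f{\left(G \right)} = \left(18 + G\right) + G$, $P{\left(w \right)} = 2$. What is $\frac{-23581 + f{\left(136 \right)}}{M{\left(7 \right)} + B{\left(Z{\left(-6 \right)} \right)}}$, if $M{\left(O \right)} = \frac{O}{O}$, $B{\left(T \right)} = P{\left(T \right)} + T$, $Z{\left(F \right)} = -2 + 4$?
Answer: $- \frac{23291}{5} \approx -4658.2$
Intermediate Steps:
$Z{\left(F \right)} = 2$
$f{\left(G \right)} = 18 + 2 G$
$B{\left(T \right)} = 2 + T$
$M{\left(O \right)} = 1$
$\frac{-23581 + f{\left(136 \right)}}{M{\left(7 \right)} + B{\left(Z{\left(-6 \right)} \right)}} = \frac{-23581 + \left(18 + 2 \cdot 136\right)}{1 + \left(2 + 2\right)} = \frac{-23581 + \left(18 + 272\right)}{1 + 4} = \frac{-23581 + 290}{5} = \left(-23291\right) \frac{1}{5} = - \frac{23291}{5}$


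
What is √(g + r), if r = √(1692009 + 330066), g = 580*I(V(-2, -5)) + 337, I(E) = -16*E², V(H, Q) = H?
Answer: √(-36783 + 15*√8987) ≈ 188.05*I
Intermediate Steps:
g = -36783 (g = 580*(-16*(-2)²) + 337 = 580*(-16*4) + 337 = 580*(-64) + 337 = -37120 + 337 = -36783)
r = 15*√8987 (r = √2022075 = 15*√8987 ≈ 1422.0)
√(g + r) = √(-36783 + 15*√8987)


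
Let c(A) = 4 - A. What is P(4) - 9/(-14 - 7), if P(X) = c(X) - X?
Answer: -25/7 ≈ -3.5714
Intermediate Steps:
P(X) = 4 - 2*X (P(X) = (4 - X) - X = 4 - 2*X)
P(4) - 9/(-14 - 7) = (4 - 2*4) - 9/(-14 - 7) = (4 - 8) - 9/(-21) = -4 - 1/21*(-9) = -4 + 3/7 = -25/7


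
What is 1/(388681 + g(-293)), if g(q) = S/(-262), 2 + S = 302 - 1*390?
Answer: 131/50917256 ≈ 2.5728e-6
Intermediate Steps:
S = -90 (S = -2 + (302 - 1*390) = -2 + (302 - 390) = -2 - 88 = -90)
g(q) = 45/131 (g(q) = -90/(-262) = -90*(-1/262) = 45/131)
1/(388681 + g(-293)) = 1/(388681 + 45/131) = 1/(50917256/131) = 131/50917256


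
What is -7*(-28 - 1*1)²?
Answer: -5887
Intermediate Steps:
-7*(-28 - 1*1)² = -7*(-28 - 1)² = -7*(-29)² = -7*841 = -5887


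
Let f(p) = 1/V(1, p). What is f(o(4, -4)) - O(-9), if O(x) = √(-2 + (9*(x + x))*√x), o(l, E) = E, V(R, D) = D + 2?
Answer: -½ - √(-2 - 486*I) ≈ -16.056 + 15.621*I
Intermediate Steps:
V(R, D) = 2 + D
f(p) = 1/(2 + p)
O(x) = √(-2 + 18*x^(3/2)) (O(x) = √(-2 + (9*(2*x))*√x) = √(-2 + (18*x)*√x) = √(-2 + 18*x^(3/2)))
f(o(4, -4)) - O(-9) = 1/(2 - 4) - √(-2 + 18*(-9)^(3/2)) = 1/(-2) - √(-2 + 18*(-27*I)) = -½ - √(-2 - 486*I)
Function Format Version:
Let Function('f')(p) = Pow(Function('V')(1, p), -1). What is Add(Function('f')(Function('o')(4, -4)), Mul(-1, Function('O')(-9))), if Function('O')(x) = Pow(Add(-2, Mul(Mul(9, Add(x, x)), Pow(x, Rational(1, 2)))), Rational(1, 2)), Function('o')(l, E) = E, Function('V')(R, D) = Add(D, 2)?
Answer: Add(Rational(-1, 2), Mul(-1, Pow(Add(-2, Mul(-486, I)), Rational(1, 2)))) ≈ Add(-16.056, Mul(15.621, I))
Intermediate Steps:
Function('V')(R, D) = Add(2, D)
Function('f')(p) = Pow(Add(2, p), -1)
Function('O')(x) = Pow(Add(-2, Mul(18, Pow(x, Rational(3, 2)))), Rational(1, 2)) (Function('O')(x) = Pow(Add(-2, Mul(Mul(9, Mul(2, x)), Pow(x, Rational(1, 2)))), Rational(1, 2)) = Pow(Add(-2, Mul(Mul(18, x), Pow(x, Rational(1, 2)))), Rational(1, 2)) = Pow(Add(-2, Mul(18, Pow(x, Rational(3, 2)))), Rational(1, 2)))
Add(Function('f')(Function('o')(4, -4)), Mul(-1, Function('O')(-9))) = Add(Pow(Add(2, -4), -1), Mul(-1, Pow(Add(-2, Mul(18, Pow(-9, Rational(3, 2)))), Rational(1, 2)))) = Add(Pow(-2, -1), Mul(-1, Pow(Add(-2, Mul(18, Mul(-27, I))), Rational(1, 2)))) = Add(Rational(-1, 2), Mul(-1, Pow(Add(-2, Mul(-486, I)), Rational(1, 2))))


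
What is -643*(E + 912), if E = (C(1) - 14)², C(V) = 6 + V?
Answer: -617923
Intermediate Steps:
E = 49 (E = ((6 + 1) - 14)² = (7 - 14)² = (-7)² = 49)
-643*(E + 912) = -643*(49 + 912) = -643*961 = -617923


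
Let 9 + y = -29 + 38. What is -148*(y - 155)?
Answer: 22940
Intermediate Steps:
y = 0 (y = -9 + (-29 + 38) = -9 + 9 = 0)
-148*(y - 155) = -148*(0 - 155) = -148*(-155) = 22940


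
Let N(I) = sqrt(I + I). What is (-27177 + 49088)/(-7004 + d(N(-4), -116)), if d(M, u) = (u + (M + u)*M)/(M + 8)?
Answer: 21911*(-sqrt(2) + 4*I)/(2*(-14039*I + 3560*sqrt(2))) ≈ -3.1164 + 0.014*I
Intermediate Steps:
N(I) = sqrt(2)*sqrt(I) (N(I) = sqrt(2*I) = sqrt(2)*sqrt(I))
d(M, u) = (u + M*(M + u))/(8 + M)
(-27177 + 49088)/(-7004 + d(N(-4), -116)) = (-27177 + 49088)/(-7004 + (-116 + (sqrt(2)*sqrt(-4))**2 + (sqrt(2)*sqrt(-4))*(-116))/(8 + sqrt(2)*sqrt(-4))) = 21911/(-7004 + (-116 + (sqrt(2)*(2*I))**2 + (sqrt(2)*(2*I))*(-116))/(8 + sqrt(2)*(2*I))) = 21911/(-7004 + (-116 + (2*I*sqrt(2))**2 + (2*I*sqrt(2))*(-116))/(8 + 2*I*sqrt(2))) = 21911/(-7004 + (-116 - 8 - 232*I*sqrt(2))/(8 + 2*I*sqrt(2))) = 21911/(-7004 + (-124 - 232*I*sqrt(2))/(8 + 2*I*sqrt(2)))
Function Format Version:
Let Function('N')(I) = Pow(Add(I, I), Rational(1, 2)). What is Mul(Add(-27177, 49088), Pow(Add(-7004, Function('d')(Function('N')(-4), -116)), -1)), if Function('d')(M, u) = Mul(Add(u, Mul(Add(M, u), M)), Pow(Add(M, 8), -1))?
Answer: Mul(Rational(21911, 2), Pow(Add(Mul(-14039, I), Mul(3560, Pow(2, Rational(1, 2)))), -1), Add(Mul(-1, Pow(2, Rational(1, 2))), Mul(4, I))) ≈ Add(-3.1164, Mul(0.014000, I))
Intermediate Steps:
Function('N')(I) = Mul(Pow(2, Rational(1, 2)), Pow(I, Rational(1, 2))) (Function('N')(I) = Pow(Mul(2, I), Rational(1, 2)) = Mul(Pow(2, Rational(1, 2)), Pow(I, Rational(1, 2))))
Function('d')(M, u) = Mul(Pow(Add(8, M), -1), Add(u, Mul(M, Add(M, u)))) (Function('d')(M, u) = Mul(Add(u, Mul(M, Add(M, u))), Pow(Add(8, M), -1)) = Mul(Pow(Add(8, M), -1), Add(u, Mul(M, Add(M, u)))))
Mul(Add(-27177, 49088), Pow(Add(-7004, Function('d')(Function('N')(-4), -116)), -1)) = Mul(Add(-27177, 49088), Pow(Add(-7004, Mul(Pow(Add(8, Mul(Pow(2, Rational(1, 2)), Pow(-4, Rational(1, 2)))), -1), Add(-116, Pow(Mul(Pow(2, Rational(1, 2)), Pow(-4, Rational(1, 2))), 2), Mul(Mul(Pow(2, Rational(1, 2)), Pow(-4, Rational(1, 2))), -116)))), -1)) = Mul(21911, Pow(Add(-7004, Mul(Pow(Add(8, Mul(Pow(2, Rational(1, 2)), Mul(2, I))), -1), Add(-116, Pow(Mul(Pow(2, Rational(1, 2)), Mul(2, I)), 2), Mul(Mul(Pow(2, Rational(1, 2)), Mul(2, I)), -116)))), -1)) = Mul(21911, Pow(Add(-7004, Mul(Pow(Add(8, Mul(2, I, Pow(2, Rational(1, 2)))), -1), Add(-116, Pow(Mul(2, I, Pow(2, Rational(1, 2))), 2), Mul(Mul(2, I, Pow(2, Rational(1, 2))), -116)))), -1)) = Mul(21911, Pow(Add(-7004, Mul(Pow(Add(8, Mul(2, I, Pow(2, Rational(1, 2)))), -1), Add(-116, -8, Mul(-232, I, Pow(2, Rational(1, 2)))))), -1)) = Mul(21911, Pow(Add(-7004, Mul(Pow(Add(8, Mul(2, I, Pow(2, Rational(1, 2)))), -1), Add(-124, Mul(-232, I, Pow(2, Rational(1, 2)))))), -1))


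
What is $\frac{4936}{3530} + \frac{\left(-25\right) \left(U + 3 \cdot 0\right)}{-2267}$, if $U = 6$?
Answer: $\frac{5859706}{4001255} \approx 1.4645$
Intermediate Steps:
$\frac{4936}{3530} + \frac{\left(-25\right) \left(U + 3 \cdot 0\right)}{-2267} = \frac{4936}{3530} + \frac{\left(-25\right) \left(6 + 3 \cdot 0\right)}{-2267} = 4936 \cdot \frac{1}{3530} + - 25 \left(6 + 0\right) \left(- \frac{1}{2267}\right) = \frac{2468}{1765} + \left(-25\right) 6 \left(- \frac{1}{2267}\right) = \frac{2468}{1765} - - \frac{150}{2267} = \frac{2468}{1765} + \frac{150}{2267} = \frac{5859706}{4001255}$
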